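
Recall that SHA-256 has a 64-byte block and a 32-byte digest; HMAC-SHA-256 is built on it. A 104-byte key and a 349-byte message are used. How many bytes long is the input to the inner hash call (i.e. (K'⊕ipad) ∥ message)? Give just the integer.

413

Key is 104 > 64 bytes, so it is hashed to 32 bytes then zero-padded to 64: |K'| = 64.
Inner input = (K'⊕ipad) ∥ m → 64 + 349 = 413 bytes.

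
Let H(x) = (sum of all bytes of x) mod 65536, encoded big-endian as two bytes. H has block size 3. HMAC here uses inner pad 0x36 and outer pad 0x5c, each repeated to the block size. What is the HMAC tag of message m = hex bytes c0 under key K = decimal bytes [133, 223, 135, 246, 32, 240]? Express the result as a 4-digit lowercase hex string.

Key decimal bytes [133, 223, 135, 246, 32, 240] = 85 df 87 f6 20 f0 is 6 bytes > B = 3, so hash it first: H(key) = 03 f1, then zero-pad to 3 bytes: K' = 03 f1 00.
K' ⊕ ipad = 35 c7 36.  K' ⊕ opad = 5f ad 5c.
Inner input = (K'⊕ipad) ∥ m = 35 c7 36 ∥ c0.
Inner hash: sum = 53+199+54+192 = 498 → 01 f2.
Outer input = (K'⊕opad) ∥ inner = 5f ad 5c ∥ 01 f2.
Outer hash (tag): sum = 95+173+92+1+242 = 603 → 02 5b.

025b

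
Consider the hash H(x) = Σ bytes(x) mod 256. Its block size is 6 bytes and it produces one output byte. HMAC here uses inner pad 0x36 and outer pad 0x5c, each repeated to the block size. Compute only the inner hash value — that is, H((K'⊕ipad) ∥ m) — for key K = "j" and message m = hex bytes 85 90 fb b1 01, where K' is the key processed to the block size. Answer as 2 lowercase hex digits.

Key "j" = 6a is 1 byte ≤ B = 6; zero-pad to 6 bytes: K' = 6a 00 00 00 00 00.
K' ⊕ ipad = 5c 36 36 36 36 36.
Inner input = 5c 36 36 36 36 36 ∥ 85 90 fb b1 01.
Inner hash: sum = 92+54+54+54+54+54+133+144+251+177+1 = 1068; mod 256 = 44 → 2c.

2c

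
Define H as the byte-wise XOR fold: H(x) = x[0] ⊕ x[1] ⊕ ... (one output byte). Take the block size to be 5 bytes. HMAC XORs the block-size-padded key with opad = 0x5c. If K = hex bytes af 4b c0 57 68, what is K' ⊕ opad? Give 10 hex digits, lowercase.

f3179c0b34

Key hex bytes af 4b c0 57 68 is exactly B = 5 bytes: K' = af 4b c0 57 68.
XOR each byte with 0x5c: af⊕5c=f3, 4b⊕5c=17, c0⊕5c=9c, 57⊕5c=0b, 68⊕5c=34.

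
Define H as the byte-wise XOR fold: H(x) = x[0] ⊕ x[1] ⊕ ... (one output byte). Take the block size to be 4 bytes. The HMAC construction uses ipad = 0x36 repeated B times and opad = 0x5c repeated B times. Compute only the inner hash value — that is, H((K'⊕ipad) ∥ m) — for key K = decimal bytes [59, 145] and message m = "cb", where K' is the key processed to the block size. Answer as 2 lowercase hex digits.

Key decimal bytes [59, 145] = 3b 91 is 2 bytes ≤ B = 4; zero-pad to 4 bytes: K' = 3b 91 00 00.
K' ⊕ ipad = 0d a7 36 36.
Inner input = 0d a7 36 36 ∥ 63 62.
Inner hash: XOR 0d⊕a7⊕36⊕36⊕63⊕62 = ab.

ab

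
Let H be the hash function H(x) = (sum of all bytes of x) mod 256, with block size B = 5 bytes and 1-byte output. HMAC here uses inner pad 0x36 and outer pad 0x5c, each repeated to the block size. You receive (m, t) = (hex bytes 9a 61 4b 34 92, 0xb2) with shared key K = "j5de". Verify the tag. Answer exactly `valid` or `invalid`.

valid

Key "j5de" = 6a 35 64 65 is 4 bytes ≤ B = 5; zero-pad to 5 bytes: K' = 6a 35 64 65 00.
K' ⊕ ipad = 5c 03 52 53 36; K' ⊕ opad = 36 69 38 39 5c.
Inner hash: sum = 92+3+82+83+54+154+97+75+52+146 = 838; mod 256 = 70 → 46.
Outer hash (recomputed tag): sum = 54+105+56+57+92+70 = 434; mod 256 = 178 → b2.
Recomputed tag = b2; claimed = b2 → match.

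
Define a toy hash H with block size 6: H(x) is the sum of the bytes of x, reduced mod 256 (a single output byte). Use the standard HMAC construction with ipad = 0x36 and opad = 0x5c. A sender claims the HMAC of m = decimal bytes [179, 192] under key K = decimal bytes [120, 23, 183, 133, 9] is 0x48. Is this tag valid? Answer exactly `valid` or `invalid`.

Key decimal bytes [120, 23, 183, 133, 9] = 78 17 b7 85 09 is 5 bytes ≤ B = 6; zero-pad to 6 bytes: K' = 78 17 b7 85 09 00.
K' ⊕ ipad = 4e 21 81 b3 3f 36; K' ⊕ opad = 24 4b eb d9 55 5c.
Inner hash: sum = 78+33+129+179+63+54+179+192 = 907; mod 256 = 139 → 8b.
Outer hash (recomputed tag): sum = 36+75+235+217+85+92+139 = 879; mod 256 = 111 → 6f.
Recomputed tag = 6f; claimed = 48 → mismatch.

invalid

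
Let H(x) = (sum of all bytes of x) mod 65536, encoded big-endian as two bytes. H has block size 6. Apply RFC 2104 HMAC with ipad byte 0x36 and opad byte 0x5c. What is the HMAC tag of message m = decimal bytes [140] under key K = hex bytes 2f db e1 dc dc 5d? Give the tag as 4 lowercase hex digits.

0364

Key hex bytes 2f db e1 dc dc 5d is exactly B = 6 bytes: K' = 2f db e1 dc dc 5d.
K' ⊕ ipad = 19 ed d7 ea ea 6b.  K' ⊕ opad = 73 87 bd 80 80 01.
Inner input = (K'⊕ipad) ∥ m = 19 ed d7 ea ea 6b ∥ 8c.
Inner hash: sum = 25+237+215+234+234+107+140 = 1192 → 04 a8.
Outer input = (K'⊕opad) ∥ inner = 73 87 bd 80 80 01 ∥ 04 a8.
Outer hash (tag): sum = 115+135+189+128+128+1+4+168 = 868 → 03 64.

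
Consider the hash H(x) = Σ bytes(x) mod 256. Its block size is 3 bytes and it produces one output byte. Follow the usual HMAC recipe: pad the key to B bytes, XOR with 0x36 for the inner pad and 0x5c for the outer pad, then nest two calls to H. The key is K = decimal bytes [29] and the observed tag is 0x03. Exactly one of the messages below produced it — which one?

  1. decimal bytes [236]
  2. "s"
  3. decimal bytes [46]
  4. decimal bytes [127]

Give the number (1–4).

Key decimal bytes [29] = 1d is 1 byte ≤ B = 3; zero-pad to 3 bytes: K' = 1d 00 00.
K' ⊕ ipad = 2b 36 36; K' ⊕ opad = 41 5c 5c.
m1: inner = H(2b 36 36 ec) = 83; tag = H(41 5c 5c 83) = 7c
m2: inner = H(2b 36 36 73) = 0a; tag = H(41 5c 5c 0a) = 03 ← matches
m3: inner = H(2b 36 36 2e) = c5; tag = H(41 5c 5c c5) = be
m4: inner = H(2b 36 36 7f) = 16; tag = H(41 5c 5c 16) = 0f

2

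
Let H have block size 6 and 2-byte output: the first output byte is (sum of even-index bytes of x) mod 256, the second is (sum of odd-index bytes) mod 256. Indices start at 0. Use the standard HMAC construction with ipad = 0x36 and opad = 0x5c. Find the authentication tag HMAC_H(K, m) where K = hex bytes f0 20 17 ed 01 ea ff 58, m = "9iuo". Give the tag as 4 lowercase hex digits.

5e88

Key hex bytes f0 20 17 ed 01 ea ff 58 is 8 bytes > B = 6, so hash it first: H(key) = 07 4f, then zero-pad to 6 bytes: K' = 07 4f 00 00 00 00.
K' ⊕ ipad = 31 79 36 36 36 36.  K' ⊕ opad = 5b 13 5c 5c 5c 5c.
Inner input = (K'⊕ipad) ∥ m = 31 79 36 36 36 36 ∥ 39 69 75 6f.
Inner hash: even-index sum = 331 mod 256 = 75; odd-index sum = 445 mod 256 = 189 → 4b bd.
Outer input = (K'⊕opad) ∥ inner = 5b 13 5c 5c 5c 5c ∥ 4b bd.
Outer hash (tag): even-index sum = 350 mod 256 = 94; odd-index sum = 392 mod 256 = 136 → 5e 88.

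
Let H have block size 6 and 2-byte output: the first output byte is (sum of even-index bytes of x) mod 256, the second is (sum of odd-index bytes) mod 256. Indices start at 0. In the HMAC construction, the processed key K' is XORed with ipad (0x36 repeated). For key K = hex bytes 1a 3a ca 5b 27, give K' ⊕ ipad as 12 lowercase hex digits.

2c0cfc6d1136

Key hex bytes 1a 3a ca 5b 27 is 5 bytes ≤ B = 6; zero-pad to 6 bytes: K' = 1a 3a ca 5b 27 00.
XOR each byte with 0x36: 1a⊕36=2c, 3a⊕36=0c, ca⊕36=fc, 5b⊕36=6d, 27⊕36=11, 00⊕36=36.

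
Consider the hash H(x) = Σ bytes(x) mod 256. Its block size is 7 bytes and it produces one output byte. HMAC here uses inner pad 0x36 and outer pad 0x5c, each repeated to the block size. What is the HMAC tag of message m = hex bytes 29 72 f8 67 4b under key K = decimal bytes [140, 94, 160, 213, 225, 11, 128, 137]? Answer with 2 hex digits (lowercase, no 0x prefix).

Key decimal bytes [140, 94, 160, 213, 225, 11, 128, 137] = 8c 5e a0 d5 e1 0b 80 89 is 8 bytes > B = 7, so hash it first: H(key) = 54, then zero-pad to 7 bytes: K' = 54 00 00 00 00 00 00.
K' ⊕ ipad = 62 36 36 36 36 36 36.  K' ⊕ opad = 08 5c 5c 5c 5c 5c 5c.
Inner input = (K'⊕ipad) ∥ m = 62 36 36 36 36 36 36 ∥ 29 72 f8 67 4b.
Inner hash: sum = 98+54+54+54+54+54+54+41+114+248+103+75 = 1003; mod 256 = 235 → eb.
Outer input = (K'⊕opad) ∥ inner = 08 5c 5c 5c 5c 5c 5c ∥ eb.
Outer hash (tag): sum = 8+92+92+92+92+92+92+235 = 795; mod 256 = 27 → 1b.

1b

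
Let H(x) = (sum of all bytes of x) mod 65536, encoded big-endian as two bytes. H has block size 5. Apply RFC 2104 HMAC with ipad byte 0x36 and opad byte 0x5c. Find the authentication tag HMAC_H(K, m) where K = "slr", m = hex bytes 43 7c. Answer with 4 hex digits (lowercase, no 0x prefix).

0155

Key "slr" = 73 6c 72 is 3 bytes ≤ B = 5; zero-pad to 5 bytes: K' = 73 6c 72 00 00.
K' ⊕ ipad = 45 5a 44 36 36.  K' ⊕ opad = 2f 30 2e 5c 5c.
Inner input = (K'⊕ipad) ∥ m = 45 5a 44 36 36 ∥ 43 7c.
Inner hash: sum = 69+90+68+54+54+67+124 = 526 → 02 0e.
Outer input = (K'⊕opad) ∥ inner = 2f 30 2e 5c 5c ∥ 02 0e.
Outer hash (tag): sum = 47+48+46+92+92+2+14 = 341 → 01 55.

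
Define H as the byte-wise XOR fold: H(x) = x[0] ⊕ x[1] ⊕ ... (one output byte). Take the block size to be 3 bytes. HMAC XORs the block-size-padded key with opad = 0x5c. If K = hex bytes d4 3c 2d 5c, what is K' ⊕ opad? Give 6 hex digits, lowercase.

Key hex bytes d4 3c 2d 5c is 4 bytes > B = 3, so hash it first: H(key) = 99, then zero-pad to 3 bytes: K' = 99 00 00.
XOR each byte with 0x5c: 99⊕5c=c5, 00⊕5c=5c, 00⊕5c=5c.

c55c5c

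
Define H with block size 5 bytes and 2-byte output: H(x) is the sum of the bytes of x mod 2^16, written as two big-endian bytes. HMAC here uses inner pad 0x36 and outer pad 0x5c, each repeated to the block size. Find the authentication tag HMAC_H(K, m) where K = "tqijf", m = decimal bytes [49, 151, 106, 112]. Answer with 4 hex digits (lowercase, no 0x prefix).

0133

Key "tqijf" = 74 71 69 6a 66 is exactly B = 5 bytes: K' = 74 71 69 6a 66.
K' ⊕ ipad = 42 47 5f 5c 50.  K' ⊕ opad = 28 2d 35 36 3a.
Inner input = (K'⊕ipad) ∥ m = 42 47 5f 5c 50 ∥ 31 97 6a 70.
Inner hash: sum = 66+71+95+92+80+49+151+106+112 = 822 → 03 36.
Outer input = (K'⊕opad) ∥ inner = 28 2d 35 36 3a ∥ 03 36.
Outer hash (tag): sum = 40+45+53+54+58+3+54 = 307 → 01 33.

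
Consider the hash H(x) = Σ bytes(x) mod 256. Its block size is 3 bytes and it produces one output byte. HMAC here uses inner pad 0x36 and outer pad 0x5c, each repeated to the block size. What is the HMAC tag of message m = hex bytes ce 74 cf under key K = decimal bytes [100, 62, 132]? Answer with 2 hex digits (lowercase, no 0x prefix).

8f

Key decimal bytes [100, 62, 132] = 64 3e 84 is exactly B = 3 bytes: K' = 64 3e 84.
K' ⊕ ipad = 52 08 b2.  K' ⊕ opad = 38 62 d8.
Inner input = (K'⊕ipad) ∥ m = 52 08 b2 ∥ ce 74 cf.
Inner hash: sum = 82+8+178+206+116+207 = 797; mod 256 = 29 → 1d.
Outer input = (K'⊕opad) ∥ inner = 38 62 d8 ∥ 1d.
Outer hash (tag): sum = 56+98+216+29 = 399; mod 256 = 143 → 8f.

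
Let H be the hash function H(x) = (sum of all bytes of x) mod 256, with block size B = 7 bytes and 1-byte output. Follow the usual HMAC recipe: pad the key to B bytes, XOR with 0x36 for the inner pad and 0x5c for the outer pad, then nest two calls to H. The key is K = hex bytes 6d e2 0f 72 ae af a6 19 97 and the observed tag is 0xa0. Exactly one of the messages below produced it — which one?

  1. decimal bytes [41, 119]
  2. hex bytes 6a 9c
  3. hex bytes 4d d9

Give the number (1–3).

1

Key hex bytes 6d e2 0f 72 ae af a6 19 97 is 9 bytes > B = 7, so hash it first: H(key) = 83, then zero-pad to 7 bytes: K' = 83 00 00 00 00 00 00.
K' ⊕ ipad = b5 36 36 36 36 36 36; K' ⊕ opad = df 5c 5c 5c 5c 5c 5c.
m1: inner = H(b5 36 36 36 36 36 36 29 77) = 99; tag = H(df 5c 5c 5c 5c 5c 5c 99) = a0 ← matches
m2: inner = H(b5 36 36 36 36 36 36 6a 9c) = ff; tag = H(df 5c 5c 5c 5c 5c 5c ff) = 06
m3: inner = H(b5 36 36 36 36 36 36 4d d9) = 1f; tag = H(df 5c 5c 5c 5c 5c 5c 1f) = 26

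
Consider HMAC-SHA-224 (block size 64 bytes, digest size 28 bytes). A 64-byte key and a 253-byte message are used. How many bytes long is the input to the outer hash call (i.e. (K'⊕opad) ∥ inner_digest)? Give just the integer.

Key is 64 ≤ 64 bytes, zero-padded: |K'| = 64.
Outer input = (K'⊕opad) ∥ H(inner) → 64 + 28 = 92 bytes.

92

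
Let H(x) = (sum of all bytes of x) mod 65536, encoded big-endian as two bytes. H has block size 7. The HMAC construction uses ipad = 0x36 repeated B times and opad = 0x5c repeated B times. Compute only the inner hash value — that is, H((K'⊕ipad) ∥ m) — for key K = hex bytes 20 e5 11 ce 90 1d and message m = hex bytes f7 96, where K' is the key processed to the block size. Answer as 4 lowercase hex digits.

049c

Key hex bytes 20 e5 11 ce 90 1d is 6 bytes ≤ B = 7; zero-pad to 7 bytes: K' = 20 e5 11 ce 90 1d 00.
K' ⊕ ipad = 16 d3 27 f8 a6 2b 36.
Inner input = 16 d3 27 f8 a6 2b 36 ∥ f7 96.
Inner hash: sum = 22+211+39+248+166+43+54+247+150 = 1180 → 04 9c.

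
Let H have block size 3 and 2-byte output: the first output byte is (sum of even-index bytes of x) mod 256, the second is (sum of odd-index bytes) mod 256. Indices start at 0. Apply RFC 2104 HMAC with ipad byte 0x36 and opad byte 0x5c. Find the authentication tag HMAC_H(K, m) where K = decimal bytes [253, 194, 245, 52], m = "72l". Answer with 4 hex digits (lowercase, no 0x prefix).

Key decimal bytes [253, 194, 245, 52] = fd c2 f5 34 is 4 bytes > B = 3, so hash it first: H(key) = f2 f6, then zero-pad to 3 bytes: K' = f2 f6 00.
K' ⊕ ipad = c4 c0 36.  K' ⊕ opad = ae aa 5c.
Inner input = (K'⊕ipad) ∥ m = c4 c0 36 ∥ 37 32 6c.
Inner hash: even-index sum = 300 mod 256 = 44; odd-index sum = 355 mod 256 = 99 → 2c 63.
Outer input = (K'⊕opad) ∥ inner = ae aa 5c ∥ 2c 63.
Outer hash (tag): even-index sum = 365 mod 256 = 109; odd-index sum = 214 mod 256 = 214 → 6d d6.

6dd6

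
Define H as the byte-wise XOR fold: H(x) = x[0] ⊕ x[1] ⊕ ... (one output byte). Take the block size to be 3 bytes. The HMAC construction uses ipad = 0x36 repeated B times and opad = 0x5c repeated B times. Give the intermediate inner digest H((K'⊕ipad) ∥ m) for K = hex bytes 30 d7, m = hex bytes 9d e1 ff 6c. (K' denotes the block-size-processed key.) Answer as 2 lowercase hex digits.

3e

Key hex bytes 30 d7 is 2 bytes ≤ B = 3; zero-pad to 3 bytes: K' = 30 d7 00.
K' ⊕ ipad = 06 e1 36.
Inner input = 06 e1 36 ∥ 9d e1 ff 6c.
Inner hash: XOR 06⊕e1⊕36⊕9d⊕e1⊕ff⊕6c = 3e.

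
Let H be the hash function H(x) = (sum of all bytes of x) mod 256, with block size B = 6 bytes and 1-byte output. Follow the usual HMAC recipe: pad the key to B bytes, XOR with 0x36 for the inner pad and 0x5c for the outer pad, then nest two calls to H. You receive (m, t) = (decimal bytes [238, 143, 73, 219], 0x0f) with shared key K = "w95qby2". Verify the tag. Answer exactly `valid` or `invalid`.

valid

Key "w95qby2" = 77 39 35 71 62 79 32 is 7 bytes > B = 6, so hash it first: H(key) = 63, then zero-pad to 6 bytes: K' = 63 00 00 00 00 00.
K' ⊕ ipad = 55 36 36 36 36 36; K' ⊕ opad = 3f 5c 5c 5c 5c 5c.
Inner hash: sum = 85+54+54+54+54+54+238+143+73+219 = 1028; mod 256 = 4 → 04.
Outer hash (recomputed tag): sum = 63+92+92+92+92+92+4 = 527; mod 256 = 15 → 0f.
Recomputed tag = 0f; claimed = 0f → match.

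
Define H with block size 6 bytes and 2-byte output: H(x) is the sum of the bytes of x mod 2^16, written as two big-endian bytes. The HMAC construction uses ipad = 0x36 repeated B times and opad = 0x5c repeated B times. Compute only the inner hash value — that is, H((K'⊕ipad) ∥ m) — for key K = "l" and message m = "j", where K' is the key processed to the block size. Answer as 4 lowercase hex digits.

Key "l" = 6c is 1 byte ≤ B = 6; zero-pad to 6 bytes: K' = 6c 00 00 00 00 00.
K' ⊕ ipad = 5a 36 36 36 36 36.
Inner input = 5a 36 36 36 36 36 ∥ 6a.
Inner hash: sum = 90+54+54+54+54+54+106 = 466 → 01 d2.

01d2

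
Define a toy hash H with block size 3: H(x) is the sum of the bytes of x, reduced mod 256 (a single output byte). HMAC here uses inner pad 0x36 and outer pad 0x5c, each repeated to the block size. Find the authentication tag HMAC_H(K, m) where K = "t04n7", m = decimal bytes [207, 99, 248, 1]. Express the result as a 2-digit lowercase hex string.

bb

Key "t04n7" = 74 30 34 6e 37 is 5 bytes > B = 3, so hash it first: H(key) = 7d, then zero-pad to 3 bytes: K' = 7d 00 00.
K' ⊕ ipad = 4b 36 36.  K' ⊕ opad = 21 5c 5c.
Inner input = (K'⊕ipad) ∥ m = 4b 36 36 ∥ cf 63 f8 01.
Inner hash: sum = 75+54+54+207+99+248+1 = 738; mod 256 = 226 → e2.
Outer input = (K'⊕opad) ∥ inner = 21 5c 5c ∥ e2.
Outer hash (tag): sum = 33+92+92+226 = 443; mod 256 = 187 → bb.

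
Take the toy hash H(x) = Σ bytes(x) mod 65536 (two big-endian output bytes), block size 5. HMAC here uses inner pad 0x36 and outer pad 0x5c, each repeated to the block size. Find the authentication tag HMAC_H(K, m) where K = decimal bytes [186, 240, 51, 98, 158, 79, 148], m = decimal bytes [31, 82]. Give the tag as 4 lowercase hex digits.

024f

Key decimal bytes [186, 240, 51, 98, 158, 79, 148] = ba f0 33 62 9e 4f 94 is 7 bytes > B = 5, so hash it first: H(key) = 03 c0, then zero-pad to 5 bytes: K' = 03 c0 00 00 00.
K' ⊕ ipad = 35 f6 36 36 36.  K' ⊕ opad = 5f 9c 5c 5c 5c.
Inner input = (K'⊕ipad) ∥ m = 35 f6 36 36 36 ∥ 1f 52.
Inner hash: sum = 53+246+54+54+54+31+82 = 574 → 02 3e.
Outer input = (K'⊕opad) ∥ inner = 5f 9c 5c 5c 5c ∥ 02 3e.
Outer hash (tag): sum = 95+156+92+92+92+2+62 = 591 → 02 4f.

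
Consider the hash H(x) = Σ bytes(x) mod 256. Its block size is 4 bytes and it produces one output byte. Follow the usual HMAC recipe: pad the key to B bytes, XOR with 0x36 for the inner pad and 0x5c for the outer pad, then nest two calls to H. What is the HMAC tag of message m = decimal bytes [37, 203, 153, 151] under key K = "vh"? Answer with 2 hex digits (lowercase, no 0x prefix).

40

Key "vh" = 76 68 is 2 bytes ≤ B = 4; zero-pad to 4 bytes: K' = 76 68 00 00.
K' ⊕ ipad = 40 5e 36 36.  K' ⊕ opad = 2a 34 5c 5c.
Inner input = (K'⊕ipad) ∥ m = 40 5e 36 36 ∥ 25 cb 99 97.
Inner hash: sum = 64+94+54+54+37+203+153+151 = 810; mod 256 = 42 → 2a.
Outer input = (K'⊕opad) ∥ inner = 2a 34 5c 5c ∥ 2a.
Outer hash (tag): sum = 42+52+92+92+42 = 320; mod 256 = 64 → 40.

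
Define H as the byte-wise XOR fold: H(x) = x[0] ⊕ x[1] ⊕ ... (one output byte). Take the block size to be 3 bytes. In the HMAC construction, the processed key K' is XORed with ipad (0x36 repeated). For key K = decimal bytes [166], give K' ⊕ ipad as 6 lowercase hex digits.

Key decimal bytes [166] = a6 is 1 byte ≤ B = 3; zero-pad to 3 bytes: K' = a6 00 00.
XOR each byte with 0x36: a6⊕36=90, 00⊕36=36, 00⊕36=36.

903636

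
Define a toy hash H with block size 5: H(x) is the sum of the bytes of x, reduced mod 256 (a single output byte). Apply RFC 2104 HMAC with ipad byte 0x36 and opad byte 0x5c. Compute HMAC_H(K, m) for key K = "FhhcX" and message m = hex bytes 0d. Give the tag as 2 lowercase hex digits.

c1

Key "FhhcX" = 46 68 68 63 58 is exactly B = 5 bytes: K' = 46 68 68 63 58.
K' ⊕ ipad = 70 5e 5e 55 6e.  K' ⊕ opad = 1a 34 34 3f 04.
Inner input = (K'⊕ipad) ∥ m = 70 5e 5e 55 6e ∥ 0d.
Inner hash: sum = 112+94+94+85+110+13 = 508; mod 256 = 252 → fc.
Outer input = (K'⊕opad) ∥ inner = 1a 34 34 3f 04 ∥ fc.
Outer hash (tag): sum = 26+52+52+63+4+252 = 449; mod 256 = 193 → c1.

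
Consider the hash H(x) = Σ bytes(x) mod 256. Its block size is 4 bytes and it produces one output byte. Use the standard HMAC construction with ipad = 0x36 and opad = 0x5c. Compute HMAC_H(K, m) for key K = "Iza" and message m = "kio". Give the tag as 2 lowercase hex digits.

Key "Iza" = 49 7a 61 is 3 bytes ≤ B = 4; zero-pad to 4 bytes: K' = 49 7a 61 00.
K' ⊕ ipad = 7f 4c 57 36.  K' ⊕ opad = 15 26 3d 5c.
Inner input = (K'⊕ipad) ∥ m = 7f 4c 57 36 ∥ 6b 69 6f.
Inner hash: sum = 127+76+87+54+107+105+111 = 667; mod 256 = 155 → 9b.
Outer input = (K'⊕opad) ∥ inner = 15 26 3d 5c ∥ 9b.
Outer hash (tag): sum = 21+38+61+92+155 = 367; mod 256 = 111 → 6f.

6f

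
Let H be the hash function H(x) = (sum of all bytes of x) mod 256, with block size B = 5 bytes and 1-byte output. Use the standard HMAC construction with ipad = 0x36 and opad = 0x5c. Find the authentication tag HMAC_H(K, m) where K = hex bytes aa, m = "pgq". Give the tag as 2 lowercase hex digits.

22

Key hex bytes aa is 1 byte ≤ B = 5; zero-pad to 5 bytes: K' = aa 00 00 00 00.
K' ⊕ ipad = 9c 36 36 36 36.  K' ⊕ opad = f6 5c 5c 5c 5c.
Inner input = (K'⊕ipad) ∥ m = 9c 36 36 36 36 ∥ 70 67 71.
Inner hash: sum = 156+54+54+54+54+112+103+113 = 700; mod 256 = 188 → bc.
Outer input = (K'⊕opad) ∥ inner = f6 5c 5c 5c 5c ∥ bc.
Outer hash (tag): sum = 246+92+92+92+92+188 = 802; mod 256 = 34 → 22.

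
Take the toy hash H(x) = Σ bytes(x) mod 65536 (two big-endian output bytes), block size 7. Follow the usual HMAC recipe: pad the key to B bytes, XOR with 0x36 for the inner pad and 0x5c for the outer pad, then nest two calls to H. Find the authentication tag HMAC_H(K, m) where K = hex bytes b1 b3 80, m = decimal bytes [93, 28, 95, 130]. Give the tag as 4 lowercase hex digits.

Key hex bytes b1 b3 80 is 3 bytes ≤ B = 7; zero-pad to 7 bytes: K' = b1 b3 80 00 00 00 00.
K' ⊕ ipad = 87 85 b6 36 36 36 36.  K' ⊕ opad = ed ef dc 5c 5c 5c 5c.
Inner input = (K'⊕ipad) ∥ m = 87 85 b6 36 36 36 36 ∥ 5d 1c 5f 82.
Inner hash: sum = 135+133+182+54+54+54+54+93+28+95+130 = 1012 → 03 f4.
Outer input = (K'⊕opad) ∥ inner = ed ef dc 5c 5c 5c 5c ∥ 03 f4.
Outer hash (tag): sum = 237+239+220+92+92+92+92+3+244 = 1311 → 05 1f.

051f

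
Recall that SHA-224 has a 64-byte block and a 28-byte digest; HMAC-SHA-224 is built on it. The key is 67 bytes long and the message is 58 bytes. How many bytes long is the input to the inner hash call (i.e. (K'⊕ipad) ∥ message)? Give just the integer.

Key is 67 > 64 bytes, so it is hashed to 28 bytes then zero-padded to 64: |K'| = 64.
Inner input = (K'⊕ipad) ∥ m → 64 + 58 = 122 bytes.

122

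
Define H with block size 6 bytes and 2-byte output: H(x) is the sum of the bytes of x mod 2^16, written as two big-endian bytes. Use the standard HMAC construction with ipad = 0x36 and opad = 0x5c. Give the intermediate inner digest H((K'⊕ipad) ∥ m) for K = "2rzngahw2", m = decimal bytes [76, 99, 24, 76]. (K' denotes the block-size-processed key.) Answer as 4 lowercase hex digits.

Key "2rzngahw2" = 32 72 7a 6e 67 61 68 77 32 is 9 bytes > B = 6, so hash it first: H(key) = 03 65, then zero-pad to 6 bytes: K' = 03 65 00 00 00 00.
K' ⊕ ipad = 35 53 36 36 36 36.
Inner input = 35 53 36 36 36 36 ∥ 4c 63 18 4c.
Inner hash: sum = 53+83+54+54+54+54+76+99+24+76 = 627 → 02 73.

0273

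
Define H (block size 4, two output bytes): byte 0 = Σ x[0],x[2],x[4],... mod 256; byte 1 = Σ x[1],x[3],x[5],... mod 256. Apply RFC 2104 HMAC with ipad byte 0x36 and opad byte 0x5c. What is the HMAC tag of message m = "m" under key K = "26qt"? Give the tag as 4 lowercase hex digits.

53d4

Key "26qt" = 32 36 71 74 is exactly B = 4 bytes: K' = 32 36 71 74.
K' ⊕ ipad = 04 00 47 42.  K' ⊕ opad = 6e 6a 2d 28.
Inner input = (K'⊕ipad) ∥ m = 04 00 47 42 ∥ 6d.
Inner hash: even-index sum = 184 mod 256 = 184; odd-index sum = 66 mod 256 = 66 → b8 42.
Outer input = (K'⊕opad) ∥ inner = 6e 6a 2d 28 ∥ b8 42.
Outer hash (tag): even-index sum = 339 mod 256 = 83; odd-index sum = 212 mod 256 = 212 → 53 d4.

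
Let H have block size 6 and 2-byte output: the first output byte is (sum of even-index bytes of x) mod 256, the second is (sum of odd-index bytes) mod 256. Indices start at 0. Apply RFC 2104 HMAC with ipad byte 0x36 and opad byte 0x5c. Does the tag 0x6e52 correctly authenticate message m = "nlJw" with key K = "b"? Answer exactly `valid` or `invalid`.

invalid

Key "b" = 62 is 1 byte ≤ B = 6; zero-pad to 6 bytes: K' = 62 00 00 00 00 00.
K' ⊕ ipad = 54 36 36 36 36 36; K' ⊕ opad = 3e 5c 5c 5c 5c 5c.
Inner hash: even-index sum = 376 mod 256 = 120; odd-index sum = 389 mod 256 = 133 → 78 85.
Outer hash (recomputed tag): even-index sum = 366 mod 256 = 110; odd-index sum = 409 mod 256 = 153 → 6e 99.
Recomputed tag = 6e99; claimed = 6e52 → mismatch.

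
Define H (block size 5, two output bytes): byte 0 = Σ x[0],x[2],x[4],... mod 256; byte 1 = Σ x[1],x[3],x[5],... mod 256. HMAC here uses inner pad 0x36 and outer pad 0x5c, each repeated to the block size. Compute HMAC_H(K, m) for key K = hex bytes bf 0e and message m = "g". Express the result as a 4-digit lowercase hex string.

70a3

Key hex bytes bf 0e is 2 bytes ≤ B = 5; zero-pad to 5 bytes: K' = bf 0e 00 00 00.
K' ⊕ ipad = 89 38 36 36 36.  K' ⊕ opad = e3 52 5c 5c 5c.
Inner input = (K'⊕ipad) ∥ m = 89 38 36 36 36 ∥ 67.
Inner hash: even-index sum = 245 mod 256 = 245; odd-index sum = 213 mod 256 = 213 → f5 d5.
Outer input = (K'⊕opad) ∥ inner = e3 52 5c 5c 5c ∥ f5 d5.
Outer hash (tag): even-index sum = 624 mod 256 = 112; odd-index sum = 419 mod 256 = 163 → 70 a3.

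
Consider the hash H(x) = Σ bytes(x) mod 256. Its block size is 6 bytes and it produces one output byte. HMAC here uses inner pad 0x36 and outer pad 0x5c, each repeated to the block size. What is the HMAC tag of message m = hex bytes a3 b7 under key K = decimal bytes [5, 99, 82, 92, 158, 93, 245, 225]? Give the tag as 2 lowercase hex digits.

Key decimal bytes [5, 99, 82, 92, 158, 93, 245, 225] = 05 63 52 5c 9e 5d f5 e1 is 8 bytes > B = 6, so hash it first: H(key) = e7, then zero-pad to 6 bytes: K' = e7 00 00 00 00 00.
K' ⊕ ipad = d1 36 36 36 36 36.  K' ⊕ opad = bb 5c 5c 5c 5c 5c.
Inner input = (K'⊕ipad) ∥ m = d1 36 36 36 36 36 ∥ a3 b7.
Inner hash: sum = 209+54+54+54+54+54+163+183 = 825; mod 256 = 57 → 39.
Outer input = (K'⊕opad) ∥ inner = bb 5c 5c 5c 5c 5c ∥ 39.
Outer hash (tag): sum = 187+92+92+92+92+92+57 = 704; mod 256 = 192 → c0.

c0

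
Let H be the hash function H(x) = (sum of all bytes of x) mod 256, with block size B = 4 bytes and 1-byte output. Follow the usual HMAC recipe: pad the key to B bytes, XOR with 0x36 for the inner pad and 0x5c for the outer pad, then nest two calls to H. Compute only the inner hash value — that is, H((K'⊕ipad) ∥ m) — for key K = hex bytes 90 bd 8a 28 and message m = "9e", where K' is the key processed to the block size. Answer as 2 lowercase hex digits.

Key hex bytes 90 bd 8a 28 is exactly B = 4 bytes: K' = 90 bd 8a 28.
K' ⊕ ipad = a6 8b bc 1e.
Inner input = a6 8b bc 1e ∥ 39 65.
Inner hash: sum = 166+139+188+30+57+101 = 681; mod 256 = 169 → a9.

a9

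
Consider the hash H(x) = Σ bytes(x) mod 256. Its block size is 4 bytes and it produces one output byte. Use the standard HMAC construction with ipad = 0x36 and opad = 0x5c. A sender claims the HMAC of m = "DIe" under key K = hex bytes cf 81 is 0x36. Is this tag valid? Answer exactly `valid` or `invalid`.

valid

Key hex bytes cf 81 is 2 bytes ≤ B = 4; zero-pad to 4 bytes: K' = cf 81 00 00.
K' ⊕ ipad = f9 b7 36 36; K' ⊕ opad = 93 dd 5c 5c.
Inner hash: sum = 249+183+54+54+68+73+101 = 782; mod 256 = 14 → 0e.
Outer hash (recomputed tag): sum = 147+221+92+92+14 = 566; mod 256 = 54 → 36.
Recomputed tag = 36; claimed = 36 → match.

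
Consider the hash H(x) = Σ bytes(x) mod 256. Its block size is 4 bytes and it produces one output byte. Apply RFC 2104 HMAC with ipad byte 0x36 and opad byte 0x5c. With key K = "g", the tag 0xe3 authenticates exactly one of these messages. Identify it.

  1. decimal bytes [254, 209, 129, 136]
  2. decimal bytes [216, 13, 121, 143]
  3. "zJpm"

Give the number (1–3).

Key "g" = 67 is 1 byte ≤ B = 4; zero-pad to 4 bytes: K' = 67 00 00 00.
K' ⊕ ipad = 51 36 36 36; K' ⊕ opad = 3b 5c 5c 5c.
m1: inner = H(51 36 36 36 fe d1 81 88) = cb; tag = H(3b 5c 5c 5c cb) = 1a
m2: inner = H(51 36 36 36 d8 0d 79 8f) = e0; tag = H(3b 5c 5c 5c e0) = 2f
m3: inner = H(51 36 36 36 7a 4a 70 6d) = 94; tag = H(3b 5c 5c 5c 94) = e3 ← matches

3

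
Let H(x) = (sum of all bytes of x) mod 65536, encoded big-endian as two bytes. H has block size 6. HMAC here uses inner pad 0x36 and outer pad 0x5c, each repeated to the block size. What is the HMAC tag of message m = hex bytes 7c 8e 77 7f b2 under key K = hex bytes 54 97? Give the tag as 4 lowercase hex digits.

02d4

Key hex bytes 54 97 is 2 bytes ≤ B = 6; zero-pad to 6 bytes: K' = 54 97 00 00 00 00.
K' ⊕ ipad = 62 a1 36 36 36 36.  K' ⊕ opad = 08 cb 5c 5c 5c 5c.
Inner input = (K'⊕ipad) ∥ m = 62 a1 36 36 36 36 ∥ 7c 8e 77 7f b2.
Inner hash: sum = 98+161+54+54+54+54+124+142+119+127+178 = 1165 → 04 8d.
Outer input = (K'⊕opad) ∥ inner = 08 cb 5c 5c 5c 5c ∥ 04 8d.
Outer hash (tag): sum = 8+203+92+92+92+92+4+141 = 724 → 02 d4.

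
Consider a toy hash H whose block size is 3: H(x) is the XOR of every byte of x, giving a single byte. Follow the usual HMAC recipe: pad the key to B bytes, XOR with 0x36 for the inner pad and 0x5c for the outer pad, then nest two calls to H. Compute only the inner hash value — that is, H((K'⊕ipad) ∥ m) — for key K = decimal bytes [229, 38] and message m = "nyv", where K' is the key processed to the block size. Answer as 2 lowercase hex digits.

94

Key decimal bytes [229, 38] = e5 26 is 2 bytes ≤ B = 3; zero-pad to 3 bytes: K' = e5 26 00.
K' ⊕ ipad = d3 10 36.
Inner input = d3 10 36 ∥ 6e 79 76.
Inner hash: XOR d3⊕10⊕36⊕6e⊕79⊕76 = 94.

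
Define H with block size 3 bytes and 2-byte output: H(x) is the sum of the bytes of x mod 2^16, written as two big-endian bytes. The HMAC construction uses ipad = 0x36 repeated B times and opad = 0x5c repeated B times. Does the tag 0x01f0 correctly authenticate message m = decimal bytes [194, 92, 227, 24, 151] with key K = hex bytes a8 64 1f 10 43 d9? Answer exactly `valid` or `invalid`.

Key hex bytes a8 64 1f 10 43 d9 is 6 bytes > B = 3, so hash it first: H(key) = 02 57, then zero-pad to 3 bytes: K' = 02 57 00.
K' ⊕ ipad = 34 61 36; K' ⊕ opad = 5e 0b 5c.
Inner hash: sum = 52+97+54+194+92+227+24+151 = 891 → 03 7b.
Outer hash (recomputed tag): sum = 94+11+92+3+123 = 323 → 01 43.
Recomputed tag = 0143; claimed = 01f0 → mismatch.

invalid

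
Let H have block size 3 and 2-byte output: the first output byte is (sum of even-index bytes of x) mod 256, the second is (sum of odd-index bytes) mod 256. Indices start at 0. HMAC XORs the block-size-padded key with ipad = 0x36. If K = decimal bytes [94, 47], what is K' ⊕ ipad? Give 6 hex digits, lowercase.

Key decimal bytes [94, 47] = 5e 2f is 2 bytes ≤ B = 3; zero-pad to 3 bytes: K' = 5e 2f 00.
XOR each byte with 0x36: 5e⊕36=68, 2f⊕36=19, 00⊕36=36.

681936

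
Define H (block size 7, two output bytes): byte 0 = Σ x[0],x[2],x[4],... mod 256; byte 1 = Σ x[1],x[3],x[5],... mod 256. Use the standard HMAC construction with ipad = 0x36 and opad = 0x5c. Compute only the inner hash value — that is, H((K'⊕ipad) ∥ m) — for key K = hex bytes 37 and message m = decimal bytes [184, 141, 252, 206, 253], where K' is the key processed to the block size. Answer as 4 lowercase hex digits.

fe53

Key hex bytes 37 is 1 byte ≤ B = 7; zero-pad to 7 bytes: K' = 37 00 00 00 00 00 00.
K' ⊕ ipad = 01 36 36 36 36 36 36.
Inner input = 01 36 36 36 36 36 36 ∥ b8 8d fc ce fd.
Inner hash: even-index sum = 510 mod 256 = 254; odd-index sum = 851 mod 256 = 83 → fe 53.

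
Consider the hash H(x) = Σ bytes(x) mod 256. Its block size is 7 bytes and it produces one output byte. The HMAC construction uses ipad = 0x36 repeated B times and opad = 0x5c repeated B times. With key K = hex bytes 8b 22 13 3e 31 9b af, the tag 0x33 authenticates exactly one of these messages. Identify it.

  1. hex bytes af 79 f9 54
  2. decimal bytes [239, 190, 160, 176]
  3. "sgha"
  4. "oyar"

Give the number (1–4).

4

Key hex bytes 8b 22 13 3e 31 9b af is exactly B = 7 bytes: K' = 8b 22 13 3e 31 9b af.
K' ⊕ ipad = bd 14 25 08 07 ad 99; K' ⊕ opad = d7 7e 4f 62 6d c7 f3.
m1: inner = H(bd 14 25 08 07 ad 99 af 79 f9 54) = c0; tag = H(d7 7e 4f 62 6d c7 f3 c0) = ed
m2: inner = H(bd 14 25 08 07 ad 99 ef be a0 b0) = 48; tag = H(d7 7e 4f 62 6d c7 f3 48) = 75
m3: inner = H(bd 14 25 08 07 ad 99 73 67 68 61) = ee; tag = H(d7 7e 4f 62 6d c7 f3 ee) = 1b
m4: inner = H(bd 14 25 08 07 ad 99 6f 79 61 72) = 06; tag = H(d7 7e 4f 62 6d c7 f3 06) = 33 ← matches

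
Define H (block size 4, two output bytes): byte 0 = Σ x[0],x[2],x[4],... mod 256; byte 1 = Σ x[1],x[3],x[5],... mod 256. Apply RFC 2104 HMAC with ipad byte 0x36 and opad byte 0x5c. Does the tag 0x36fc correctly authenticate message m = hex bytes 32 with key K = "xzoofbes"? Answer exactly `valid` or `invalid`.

valid

Key "xzoofbes" = 78 7a 6f 6f 66 62 65 73 is 8 bytes > B = 4, so hash it first: H(key) = b2 be, then zero-pad to 4 bytes: K' = b2 be 00 00.
K' ⊕ ipad = 84 88 36 36; K' ⊕ opad = ee e2 5c 5c.
Inner hash: even-index sum = 236 mod 256 = 236; odd-index sum = 190 mod 256 = 190 → ec be.
Outer hash (recomputed tag): even-index sum = 566 mod 256 = 54; odd-index sum = 508 mod 256 = 252 → 36 fc.
Recomputed tag = 36fc; claimed = 36fc → match.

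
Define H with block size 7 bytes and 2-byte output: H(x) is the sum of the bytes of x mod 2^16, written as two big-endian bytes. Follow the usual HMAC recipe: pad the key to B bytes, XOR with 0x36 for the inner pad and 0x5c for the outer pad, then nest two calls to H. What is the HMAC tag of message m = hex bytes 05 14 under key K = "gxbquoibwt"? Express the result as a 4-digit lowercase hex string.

Key "gxbquoibwt" = 67 78 62 71 75 6f 69 62 77 74 is 10 bytes > B = 7, so hash it first: H(key) = 04 4c, then zero-pad to 7 bytes: K' = 04 4c 00 00 00 00 00.
K' ⊕ ipad = 32 7a 36 36 36 36 36.  K' ⊕ opad = 58 10 5c 5c 5c 5c 5c.
Inner input = (K'⊕ipad) ∥ m = 32 7a 36 36 36 36 36 ∥ 05 14.
Inner hash: sum = 50+122+54+54+54+54+54+5+20 = 467 → 01 d3.
Outer input = (K'⊕opad) ∥ inner = 58 10 5c 5c 5c 5c 5c ∥ 01 d3.
Outer hash (tag): sum = 88+16+92+92+92+92+92+1+211 = 776 → 03 08.

0308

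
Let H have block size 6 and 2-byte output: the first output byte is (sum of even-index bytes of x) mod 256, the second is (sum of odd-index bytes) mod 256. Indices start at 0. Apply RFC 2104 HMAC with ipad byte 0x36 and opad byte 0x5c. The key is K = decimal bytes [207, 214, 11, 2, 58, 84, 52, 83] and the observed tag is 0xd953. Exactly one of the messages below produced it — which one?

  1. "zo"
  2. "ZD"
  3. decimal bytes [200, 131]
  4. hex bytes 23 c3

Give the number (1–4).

Key decimal bytes [207, 214, 11, 2, 58, 84, 52, 83] = cf d6 0b 02 3a 54 34 53 is 8 bytes > B = 6, so hash it first: H(key) = 48 7f, then zero-pad to 6 bytes: K' = 48 7f 00 00 00 00.
K' ⊕ ipad = 7e 49 36 36 36 36; K' ⊕ opad = 14 23 5c 5c 5c 5c.
m1: inner = H(7e 49 36 36 36 36 7a 6f) = 64 24; tag = H(14 23 5c 5c 5c 5c 64 24) = 30ff
m2: inner = H(7e 49 36 36 36 36 5a 44) = 44 f9; tag = H(14 23 5c 5c 5c 5c 44 f9) = 10d4
m3: inner = H(7e 49 36 36 36 36 c8 83) = b2 38; tag = H(14 23 5c 5c 5c 5c b2 38) = 7e13
m4: inner = H(7e 49 36 36 36 36 23 c3) = 0d 78; tag = H(14 23 5c 5c 5c 5c 0d 78) = d953 ← matches

4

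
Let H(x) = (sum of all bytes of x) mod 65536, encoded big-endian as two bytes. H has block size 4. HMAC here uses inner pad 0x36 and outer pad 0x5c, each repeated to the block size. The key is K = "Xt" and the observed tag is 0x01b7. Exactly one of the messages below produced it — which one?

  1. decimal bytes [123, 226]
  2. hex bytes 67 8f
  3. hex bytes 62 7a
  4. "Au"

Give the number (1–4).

Key "Xt" = 58 74 is 2 bytes ≤ B = 4; zero-pad to 4 bytes: K' = 58 74 00 00.
K' ⊕ ipad = 6e 42 36 36; K' ⊕ opad = 04 28 5c 5c.
m1: inner = H(6e 42 36 36 7b e2) = 02 79; tag = H(04 28 5c 5c 02 79) = 015f
m2: inner = H(6e 42 36 36 67 8f) = 02 12; tag = H(04 28 5c 5c 02 12) = 00f8
m3: inner = H(6e 42 36 36 62 7a) = 01 f8; tag = H(04 28 5c 5c 01 f8) = 01dd
m4: inner = H(6e 42 36 36 41 75) = 01 d2; tag = H(04 28 5c 5c 01 d2) = 01b7 ← matches

4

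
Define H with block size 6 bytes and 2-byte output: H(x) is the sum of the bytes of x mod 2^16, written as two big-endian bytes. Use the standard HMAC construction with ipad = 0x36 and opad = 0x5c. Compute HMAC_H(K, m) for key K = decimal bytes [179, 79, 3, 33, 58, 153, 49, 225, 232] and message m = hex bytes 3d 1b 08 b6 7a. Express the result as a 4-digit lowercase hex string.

Key decimal bytes [179, 79, 3, 33, 58, 153, 49, 225, 232] = b3 4f 03 21 3a 99 31 e1 e8 is 9 bytes > B = 6, so hash it first: H(key) = 03 f3, then zero-pad to 6 bytes: K' = 03 f3 00 00 00 00.
K' ⊕ ipad = 35 c5 36 36 36 36.  K' ⊕ opad = 5f af 5c 5c 5c 5c.
Inner input = (K'⊕ipad) ∥ m = 35 c5 36 36 36 36 ∥ 3d 1b 08 b6 7a.
Inner hash: sum = 53+197+54+54+54+54+61+27+8+182+122 = 866 → 03 62.
Outer input = (K'⊕opad) ∥ inner = 5f af 5c 5c 5c 5c ∥ 03 62.
Outer hash (tag): sum = 95+175+92+92+92+92+3+98 = 739 → 02 e3.

02e3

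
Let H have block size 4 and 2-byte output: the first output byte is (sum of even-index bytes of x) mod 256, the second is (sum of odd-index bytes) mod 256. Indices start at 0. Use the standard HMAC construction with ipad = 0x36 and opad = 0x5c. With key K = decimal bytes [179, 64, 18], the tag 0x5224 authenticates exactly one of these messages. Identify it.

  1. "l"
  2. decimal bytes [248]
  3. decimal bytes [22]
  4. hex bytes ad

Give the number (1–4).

1

Key decimal bytes [179, 64, 18] = b3 40 12 is 3 bytes ≤ B = 4; zero-pad to 4 bytes: K' = b3 40 12 00.
K' ⊕ ipad = 85 76 24 36; K' ⊕ opad = ef 1c 4e 5c.
m1: inner = H(85 76 24 36 6c) = 15 ac; tag = H(ef 1c 4e 5c 15 ac) = 5224 ← matches
m2: inner = H(85 76 24 36 f8) = a1 ac; tag = H(ef 1c 4e 5c a1 ac) = de24
m3: inner = H(85 76 24 36 16) = bf ac; tag = H(ef 1c 4e 5c bf ac) = fc24
m4: inner = H(85 76 24 36 ad) = 56 ac; tag = H(ef 1c 4e 5c 56 ac) = 9324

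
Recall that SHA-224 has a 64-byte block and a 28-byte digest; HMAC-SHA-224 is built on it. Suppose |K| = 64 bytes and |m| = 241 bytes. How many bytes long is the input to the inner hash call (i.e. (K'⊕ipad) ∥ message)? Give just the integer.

Key is 64 ≤ 64 bytes, zero-padded: |K'| = 64.
Inner input = (K'⊕ipad) ∥ m → 64 + 241 = 305 bytes.

305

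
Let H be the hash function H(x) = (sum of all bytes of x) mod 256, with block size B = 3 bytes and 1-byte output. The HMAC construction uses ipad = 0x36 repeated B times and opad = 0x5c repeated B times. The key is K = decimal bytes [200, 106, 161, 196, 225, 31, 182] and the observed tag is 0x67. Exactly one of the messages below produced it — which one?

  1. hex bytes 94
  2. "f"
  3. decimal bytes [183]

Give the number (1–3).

3

Key decimal bytes [200, 106, 161, 196, 225, 31, 182] = c8 6a a1 c4 e1 1f b6 is 7 bytes > B = 3, so hash it first: H(key) = 4d, then zero-pad to 3 bytes: K' = 4d 00 00.
K' ⊕ ipad = 7b 36 36; K' ⊕ opad = 11 5c 5c.
m1: inner = H(7b 36 36 94) = 7b; tag = H(11 5c 5c 7b) = 44
m2: inner = H(7b 36 36 66) = 4d; tag = H(11 5c 5c 4d) = 16
m3: inner = H(7b 36 36 b7) = 9e; tag = H(11 5c 5c 9e) = 67 ← matches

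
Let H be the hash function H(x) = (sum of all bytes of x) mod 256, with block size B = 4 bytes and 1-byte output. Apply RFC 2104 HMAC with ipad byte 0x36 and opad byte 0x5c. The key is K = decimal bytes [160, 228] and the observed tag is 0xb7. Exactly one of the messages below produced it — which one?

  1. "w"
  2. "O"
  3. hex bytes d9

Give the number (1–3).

Key decimal bytes [160, 228] = a0 e4 is 2 bytes ≤ B = 4; zero-pad to 4 bytes: K' = a0 e4 00 00.
K' ⊕ ipad = 96 d2 36 36; K' ⊕ opad = fc b8 5c 5c.
m1: inner = H(96 d2 36 36 77) = 4b; tag = H(fc b8 5c 5c 4b) = b7 ← matches
m2: inner = H(96 d2 36 36 4f) = 23; tag = H(fc b8 5c 5c 23) = 8f
m3: inner = H(96 d2 36 36 d9) = ad; tag = H(fc b8 5c 5c ad) = 19

1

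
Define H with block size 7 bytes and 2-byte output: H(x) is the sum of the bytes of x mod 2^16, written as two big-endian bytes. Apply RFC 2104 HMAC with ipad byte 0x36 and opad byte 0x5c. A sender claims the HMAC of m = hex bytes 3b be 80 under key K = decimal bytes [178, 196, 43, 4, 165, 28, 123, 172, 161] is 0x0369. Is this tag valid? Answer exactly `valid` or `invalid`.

Key decimal bytes [178, 196, 43, 4, 165, 28, 123, 172, 161] = b2 c4 2b 04 a5 1c 7b ac a1 is 9 bytes > B = 7, so hash it first: H(key) = 04 2e, then zero-pad to 7 bytes: K' = 04 2e 00 00 00 00 00.
K' ⊕ ipad = 32 18 36 36 36 36 36; K' ⊕ opad = 58 72 5c 5c 5c 5c 5c.
Inner hash: sum = 50+24+54+54+54+54+54+59+190+128 = 721 → 02 d1.
Outer hash (recomputed tag): sum = 88+114+92+92+92+92+92+2+209 = 873 → 03 69.
Recomputed tag = 0369; claimed = 0369 → match.

valid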